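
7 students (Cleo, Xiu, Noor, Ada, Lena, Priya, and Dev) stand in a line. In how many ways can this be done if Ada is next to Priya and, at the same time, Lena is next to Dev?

480

Treat {Ada,Priya} as one block (2 orders) and {Lena,Dev} as another (2 orders).
That leaves 5 units to arrange: 2 × 2 × 5! = 4 × 120 = 480.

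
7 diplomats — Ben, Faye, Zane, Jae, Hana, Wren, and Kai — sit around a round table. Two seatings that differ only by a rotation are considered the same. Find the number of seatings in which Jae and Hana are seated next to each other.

240

Glue Jae and Hana into a block (2 internal orders). Seating 6 units around a circle gives (5)! arrangements.
So 2 × (5)! = 2 × 120 = 240.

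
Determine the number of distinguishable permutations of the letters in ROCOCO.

The 6 letters of ROCOCO have repeats: C appearing twice and O appearing 3 times.
Dividing 6! = 720 by 3!·2! = 12 for the repeated letters gives 60.

60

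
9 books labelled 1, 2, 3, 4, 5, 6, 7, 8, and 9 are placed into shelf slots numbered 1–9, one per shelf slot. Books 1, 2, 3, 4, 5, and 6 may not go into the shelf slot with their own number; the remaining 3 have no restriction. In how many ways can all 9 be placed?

Let Aᵢ (for 1 ≤ i ≤ 6) be the placements that put book i in its forbidden shelf slot. Any j of these fix j positions, leaving (9−j)! ways to fill the rest, and there are C(6,j) ways to pick which j.
By inclusion–exclusion, the number of valid placements is Σ_{j=0}^{6} (−1)^j C(6,j)·(9−j)!.
Computing: 362880 − 241920 + 75600 − 14400 + 1800 − 144 + 6 = 183822.

183822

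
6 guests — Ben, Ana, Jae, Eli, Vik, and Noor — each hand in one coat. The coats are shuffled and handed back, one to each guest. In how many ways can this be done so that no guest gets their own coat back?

Let Aᵢ be the assignments in which guest i gets their own coat. We want the size of the complement of A₁∪…∪A_6.
By inclusion–exclusion this is Σ_{j=0}^{6} (−1)^j C(6,j)·(6−j)!.
Computing: 720 − 720 + 360 − 120 + 30 − 6 + 1 = 265.

265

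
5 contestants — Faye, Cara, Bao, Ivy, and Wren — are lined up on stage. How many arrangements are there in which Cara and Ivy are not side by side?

72

Of the 5! = 120 arrangements, those with Cara and Ivy adjacent number 2 × 4! = 48 (treat the pair as a block with 2 internal orders).
So 120 − 48 = 72 arrangements keep them apart.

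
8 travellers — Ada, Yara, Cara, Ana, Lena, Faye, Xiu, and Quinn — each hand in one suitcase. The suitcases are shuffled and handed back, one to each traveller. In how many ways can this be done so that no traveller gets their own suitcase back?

Let Aᵢ be the assignments in which traveller i gets their own suitcase. We want the size of the complement of A₁∪…∪A_8.
By inclusion–exclusion this is Σ_{j=0}^{8} (−1)^j C(8,j)·(8−j)!.
Computing: 40320 − 40320 + 20160 − 6720 + 1680 − 336 + 56 − 8 + 1 = 14833.

14833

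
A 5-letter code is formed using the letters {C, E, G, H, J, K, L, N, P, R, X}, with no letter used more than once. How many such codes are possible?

This is a permutation of 5 out of 11: P(11,5) = 11!/6!.
11 × 10 × 9 × 8 × 7 = 55440.

55440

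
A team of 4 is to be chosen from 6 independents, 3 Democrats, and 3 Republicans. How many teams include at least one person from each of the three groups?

Total 4-person selections from all 12: C(12,4) = 495.
Subtract selections that omit an entire group: no independents → C(6,4) = 15; no Democrats → C(9,4) = 126; no Republicans → C(9,4) = 126.
Add back selections omitting two groups (i.e. drawn from a single group): C(6,4) + C(3,4) + C(3,4) = 15.
By inclusion–exclusion: 495 − 267 + 15 = 243.

243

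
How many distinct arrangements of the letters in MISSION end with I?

360

Fix I in the last position and arrange the remaining 6 letters.
Those 6 letters have S appearing twice, giving (6)!/(2!) = 360.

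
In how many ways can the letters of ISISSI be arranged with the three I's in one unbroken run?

Treat the 3 copies of I as a single block. The multiset to arrange is then {III, S, S, S}, 4 items in all.
That gives (4)!/(3!) = 4 arrangements.

4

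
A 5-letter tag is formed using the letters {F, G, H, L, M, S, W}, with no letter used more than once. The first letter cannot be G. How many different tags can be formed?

2160

The first letter has 7−1 = 6 choices (anything except G).
The remaining 4 letters are filled from the other 6 symbols without repetition: 6 × 5 × 4 × 3 = 360.
Total: 6 × 360 = 2160.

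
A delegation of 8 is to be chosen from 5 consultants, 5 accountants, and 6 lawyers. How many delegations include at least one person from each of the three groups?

12495

Total 8-person selections from all 16: C(16,8) = 12870.
Selections missing a whole group: no consultants → C(11,8) = 165; no accountants → C(11,8) = 165; no lawyers → C(10,8) = 45.
Add back selections omitting two groups (i.e. drawn from a single group): C(5,8) + C(5,8) + C(6,8) = 0.
By inclusion–exclusion: 12870 − 375 + 0 = 12495.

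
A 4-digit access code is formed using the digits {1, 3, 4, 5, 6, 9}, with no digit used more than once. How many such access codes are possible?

With no repetition, fill the 4 digits in order: 6 choices, then 5, down to 3.
6 × 5 × 4 × 3 = 360.

360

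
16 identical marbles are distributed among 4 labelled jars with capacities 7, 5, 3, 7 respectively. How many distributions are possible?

By stars and bars, unrestricted non-negative solutions to x_1+…+x_4 = 16 number C(16+3,3) = 969.
Subtract solutions that violate a single cap (substitute x_i' = x_i − (cap_i+1)): x_1 ≥ 8 gives C(11,3) = 165; x_2 ≥ 6 gives C(13,3) = 286; x_3 ≥ 4 gives C(15,3) = 455; x_4 ≥ 8 gives C(11,3) = 165. Together 1071.
Add back pairs where two caps are both exceeded: 10 + 35 + 1 + 84 + 10 + 35 = 175.
By inclusion–exclusion the count is 969 − 1071 + 175 = 73.

73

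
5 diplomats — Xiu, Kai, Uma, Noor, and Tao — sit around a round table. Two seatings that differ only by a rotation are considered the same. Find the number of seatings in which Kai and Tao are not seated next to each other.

All circular seatings of 5 people number (4)! = 24.
Seatings with Kai beside Tao: treat them as a block with 2 internal orders, giving 2 × (3)! = 12.
Subtracting, 24 − 12 = 12.

12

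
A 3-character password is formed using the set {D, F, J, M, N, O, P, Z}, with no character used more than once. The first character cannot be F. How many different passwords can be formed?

The first character has 8−1 = 7 choices (anything except F).
The remaining 2 characters are filled from the other 7 symbols without repetition: 7 × 6 = 42.
Total: 7 × 42 = 294.

294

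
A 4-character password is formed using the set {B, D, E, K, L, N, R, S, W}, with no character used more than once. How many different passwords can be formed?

3024

This is a permutation of 4 out of 9: P(9,4) = 9!/5!.
That product is 9 × 8 × 7 × 6 = 3024.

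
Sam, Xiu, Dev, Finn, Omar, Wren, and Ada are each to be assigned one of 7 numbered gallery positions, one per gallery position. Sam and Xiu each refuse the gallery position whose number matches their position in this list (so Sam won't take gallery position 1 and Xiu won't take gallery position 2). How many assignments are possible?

Let Aᵢ (for i ∈ {1, 2}) be the placements that put person i in their forbidden gallery position. Any j of these fix j positions, leaving (7−j)! ways to fill the rest, and there are C(2,j) ways to pick which j.
By inclusion–exclusion, the number of valid placements is Σ_{j=0}^{2} (−1)^j C(2,j)·(7−j)!.
Computing: 5040 − 1440 + 120 = 3720.

3720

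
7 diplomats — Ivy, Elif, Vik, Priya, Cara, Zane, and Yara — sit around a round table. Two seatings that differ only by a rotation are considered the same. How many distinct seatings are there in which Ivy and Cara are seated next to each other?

Treat {Ivy, Cara} as one unit (2 internal orders) and seat the resulting 6 units around the table: (5)! circular arrangements.
So 2 × (5)! = 2 × 120 = 240.

240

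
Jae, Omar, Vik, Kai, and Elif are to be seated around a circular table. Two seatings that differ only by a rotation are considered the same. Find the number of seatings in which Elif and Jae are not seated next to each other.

Without the restriction there are (4)! = 24 seatings.
Seatings with Elif beside Jae: treat them as a block with 2 internal orders, giving 2 × (3)! = 12.
Subtracting, 24 − 12 = 12.

12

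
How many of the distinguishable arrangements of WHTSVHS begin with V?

180

With the first slot taken by V, it remains to arrange the other 6 letters (WHTSHS).
Those 6 letters have H appearing twice and S appearing twice, giving (6)!/(2!·2!) = 180.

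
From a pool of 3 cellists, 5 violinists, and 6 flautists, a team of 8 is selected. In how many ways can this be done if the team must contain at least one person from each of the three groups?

With no constraint there are C(14,8) = 3003 possible selections.
Subtract selections that omit an entire group: no cellists → C(11,8) = 165; no violinists → C(9,8) = 9; no flautists → C(8,8) = 1.
Add back selections omitting two groups (i.e. drawn from a single group): C(3,8) + C(5,8) + C(6,8) = 0.
By inclusion–exclusion: 3003 − 175 + 0 = 2828.

2828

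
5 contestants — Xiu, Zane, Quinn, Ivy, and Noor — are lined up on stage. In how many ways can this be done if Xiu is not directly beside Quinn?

72

Of the 5! = 120 arrangements, those with Xiu and Quinn adjacent number 2 × 4! = 48 (treat the pair as a block with 2 internal orders).
So 120 − 48 = 72 arrangements keep them apart.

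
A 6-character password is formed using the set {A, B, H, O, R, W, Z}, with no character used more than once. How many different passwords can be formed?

5040

This is a permutation of 6 out of 7: P(7,6) = 7!/1!.
That product is 7 × 6 × 5 × 4 × 3 × 2 = 5040.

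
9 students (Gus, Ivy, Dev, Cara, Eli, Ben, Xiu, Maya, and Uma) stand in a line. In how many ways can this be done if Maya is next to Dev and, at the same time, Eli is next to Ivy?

20160

Treat {Maya,Dev} as one block (2 orders) and {Eli,Ivy} as another (2 orders).
That leaves 7 units to arrange: 2 × 2 × 7! = 4 × 5040 = 20160.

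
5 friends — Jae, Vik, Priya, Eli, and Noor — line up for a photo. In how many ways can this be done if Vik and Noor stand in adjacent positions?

48

Place the 3 others and the Vik-Noor pair as 4 objects in a line; the pair has 2 internal arrangements.
That gives 2 × 4! = 2 × 24 = 48.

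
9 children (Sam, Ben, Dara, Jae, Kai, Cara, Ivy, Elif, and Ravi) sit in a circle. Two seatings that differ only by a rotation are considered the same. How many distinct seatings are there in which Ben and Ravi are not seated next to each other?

Without the restriction there are (8)! = 40320 seatings.
Those with Ben next to Ravi: fuse the pair into one unit and seat 8 units around a circle — 2·(7)! = 10080.
Subtracting, 40320 − 10080 = 30240.

30240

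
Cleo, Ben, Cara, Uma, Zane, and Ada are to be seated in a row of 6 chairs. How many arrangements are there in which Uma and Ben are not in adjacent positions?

480

Of the 6! = 720 arrangements, those with Uma and Ben adjacent number 2 × 5! = 240 (treat the pair as a block with 2 internal orders).
So 720 − 240 = 480 arrangements keep them apart.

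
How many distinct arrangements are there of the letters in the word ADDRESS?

1260

Letter multiplicities in ADDRESS: A×1, D×2, E×1, R×1, S×2.
Dividing 7! = 5040 by 2!·2! = 4 for the repeated letters gives 1260.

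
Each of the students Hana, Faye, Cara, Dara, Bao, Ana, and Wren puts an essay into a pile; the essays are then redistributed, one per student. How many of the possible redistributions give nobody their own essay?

This is the derangement count D_7: permutations of 7 items with no fixed point.
By inclusion–exclusion this is Σ_{j=0}^{7} (−1)^j C(7,j)·(7−j)!.
Computing: 5040 − 5040 + 2520 − 840 + 210 − 42 + 7 − 1 = 1854.

1854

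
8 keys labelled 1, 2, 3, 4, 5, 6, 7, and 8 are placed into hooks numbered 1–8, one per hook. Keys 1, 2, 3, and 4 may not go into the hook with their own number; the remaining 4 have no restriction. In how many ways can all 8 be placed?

24024

Let Aᵢ (for 1 ≤ i ≤ 4) be the placements that put key i in its forbidden hook. Any j of these fix j positions, leaving (8−j)! ways to fill the rest, and there are C(4,j) ways to pick which j.
By inclusion–exclusion, the number of valid placements is Σ_{j=0}^{4} (−1)^j C(4,j)·(8−j)!.
Computing: 40320 − 20160 + 4320 − 480 + 24 = 24024.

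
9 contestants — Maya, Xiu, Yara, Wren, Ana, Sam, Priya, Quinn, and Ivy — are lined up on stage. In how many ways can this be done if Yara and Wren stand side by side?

80640

Treat {Yara, Wren} as a single unit. There are 8 units to order, and the pair itself can be ordered 2 ways.
That gives 2 × 8! = 2 × 40320 = 80640.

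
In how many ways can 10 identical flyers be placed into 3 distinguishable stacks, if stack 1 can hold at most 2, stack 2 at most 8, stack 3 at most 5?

Without the upper bounds there are C(12,2) = 66 ways to split 10 among 3 stacks.
Subtract solutions that violate a single cap (substitute x_i' = x_i − (cap_i+1)): x_1 ≥ 3 gives C(9,2) = 36; x_2 ≥ 9 gives C(3,2) = 3; x_3 ≥ 6 gives C(6,2) = 15. Together 54.
Add back pairs where two caps are both exceeded: 0 + 3 + 0 = 3.
By inclusion–exclusion the count is 66 − 54 + 3 = 15.

15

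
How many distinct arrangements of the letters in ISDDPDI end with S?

Fix S in the last position and arrange the remaining 6 letters.
Those 6 letters have D appearing 3 times and I appearing twice, giving (6)!/(3!·2!) = 60.

60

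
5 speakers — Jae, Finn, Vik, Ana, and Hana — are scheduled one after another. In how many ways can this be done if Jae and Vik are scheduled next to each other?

Treat {Jae, Vik} as a single unit. There are 4 units to order, and the pair itself can be ordered 2 ways.
That gives 2 × 4! = 2 × 24 = 48.

48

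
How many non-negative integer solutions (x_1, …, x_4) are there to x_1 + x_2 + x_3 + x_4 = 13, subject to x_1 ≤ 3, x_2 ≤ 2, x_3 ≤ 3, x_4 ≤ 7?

Ignoring the caps, the number of non-negative solutions to x_1+…+x_4 = 13 is C(16,3) = 560.
Subtract solutions that violate a single cap (substitute x_i' = x_i − (cap_i+1)): x_1 ≥ 4 gives C(12,3) = 220; x_2 ≥ 3 gives C(13,3) = 286; x_3 ≥ 4 gives C(12,3) = 220; x_4 ≥ 8 gives C(8,3) = 56. Together 782.
Add back pairs where two caps are both exceeded: 84 + 56 + 4 + 84 + 10 + 4 = 242.
Subtract triples: 10 + 0 + 0 + 0 = 10.
By inclusion–exclusion the count is 560 − 782 + 242 − 10 = 10.

10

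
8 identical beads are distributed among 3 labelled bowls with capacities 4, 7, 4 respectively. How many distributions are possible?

24

Ignoring the caps, the number of non-negative solutions to x_1+…+x_3 = 8 is C(10,2) = 45.
Subtract solutions that violate a single cap (substitute x_i' = x_i − (cap_i+1)): x_1 ≥ 5 gives C(5,2) = 10; x_2 ≥ 8 gives C(2,2) = 1; x_3 ≥ 5 gives C(5,2) = 10. Together 21.
No two caps can be exceeded simultaneously, so the pair terms are all 0.
By inclusion–exclusion the count is 45 − 21 + 0 = 24.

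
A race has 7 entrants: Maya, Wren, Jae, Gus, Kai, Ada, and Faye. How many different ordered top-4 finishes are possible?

This is an ordered selection of 4 from 7: P(7,4).
That gives 7 × 6 × 5 × 4 = 840.

840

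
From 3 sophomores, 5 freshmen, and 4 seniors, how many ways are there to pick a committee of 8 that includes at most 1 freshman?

5

Split by how many freshmen are chosen (0 through 1).
Sum: C(5,0)·C(7,8) + C(5,1)·C(7,7) = 0 + 5 = 5.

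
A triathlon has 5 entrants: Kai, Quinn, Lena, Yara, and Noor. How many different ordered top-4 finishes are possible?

There are 5 choices for 1st place, 4 for 2nd, and so on down to 2 for position 4.
That gives 5 × 4 × 3 × 2 = 120.

120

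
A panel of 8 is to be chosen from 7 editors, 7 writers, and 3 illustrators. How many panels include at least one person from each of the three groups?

21217

Total 8-person selections from all 17: C(17,8) = 24310.
Selections missing a whole group: no editors → C(10,8) = 45; no writers → C(10,8) = 45; no illustrators → C(14,8) = 3003.
Add back selections omitting two groups (i.e. drawn from a single group): C(7,8) + C(7,8) + C(3,8) = 0.
By inclusion–exclusion: 24310 − 3093 + 0 = 21217.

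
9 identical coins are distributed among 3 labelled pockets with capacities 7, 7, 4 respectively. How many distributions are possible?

Ignoring the caps, the number of non-negative solutions to x_1+…+x_3 = 9 is C(11,2) = 55.
Subtract solutions that violate a single cap (substitute x_i' = x_i − (cap_i+1)): x_1 ≥ 8 gives C(3,2) = 3; x_2 ≥ 8 gives C(3,2) = 3; x_3 ≥ 5 gives C(6,2) = 15. Together 21.
No two caps can be exceeded simultaneously, so the pair terms are all 0.
By inclusion–exclusion the count is 55 − 21 + 0 = 34.

34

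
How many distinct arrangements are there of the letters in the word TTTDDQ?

60

The 6 letters of TTTDDQ have repeats: D appearing twice and T appearing 3 times.
Dividing 6! = 720 by 3!·2! = 12 for the repeated letters gives 60.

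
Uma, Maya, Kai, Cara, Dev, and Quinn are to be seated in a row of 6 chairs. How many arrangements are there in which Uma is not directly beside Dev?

There are 6! = 720 arrangements in all. If Uma and Dev are adjacent, merging them into one block gives 2·(5)! = 240 arrangements.
So 720 − 240 = 480 arrangements keep them apart.

480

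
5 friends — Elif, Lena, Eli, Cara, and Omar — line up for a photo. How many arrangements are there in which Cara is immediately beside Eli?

48

Place the 3 others and the Cara-Eli pair as 4 objects in a line; the pair has 2 internal arrangements.
That gives 2 × 4! = 2 × 24 = 48.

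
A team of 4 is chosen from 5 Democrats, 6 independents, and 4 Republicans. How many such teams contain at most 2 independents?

Split by how many independents are chosen (0 through 2).
Sum: C(6,0)·C(9,4) + C(6,1)·C(9,3) + C(6,2)·C(9,2) = 126 + 504 + 540 = 1170.

1170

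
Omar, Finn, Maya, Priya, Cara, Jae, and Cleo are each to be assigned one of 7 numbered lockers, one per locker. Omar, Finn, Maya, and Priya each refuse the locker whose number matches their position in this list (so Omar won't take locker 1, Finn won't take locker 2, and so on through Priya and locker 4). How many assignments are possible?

2790

Let Aᵢ (for 1 ≤ i ≤ 4) be the placements that put person i in their forbidden locker. Any j of these fix j positions, leaving (7−j)! ways to fill the rest, and there are C(4,j) ways to pick which j.
By inclusion–exclusion, the number of valid placements is Σ_{j=0}^{4} (−1)^j C(4,j)·(7−j)!.
Computing: 5040 − 2880 + 720 − 96 + 6 = 2790.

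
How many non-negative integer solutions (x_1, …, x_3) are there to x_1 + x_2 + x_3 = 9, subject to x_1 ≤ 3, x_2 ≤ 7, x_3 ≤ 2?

By stars and bars, unrestricted non-negative solutions to x_1+…+x_3 = 9 number C(9+2,2) = 55.
Subtract solutions that violate a single cap (substitute x_i' = x_i − (cap_i+1)): x_1 ≥ 4 gives C(7,2) = 21; x_2 ≥ 8 gives C(3,2) = 3; x_3 ≥ 3 gives C(8,2) = 28. Together 52.
Add back pairs where two caps are both exceeded: 0 + 6 + 0 = 6.
By inclusion–exclusion the count is 55 − 52 + 6 = 9.

9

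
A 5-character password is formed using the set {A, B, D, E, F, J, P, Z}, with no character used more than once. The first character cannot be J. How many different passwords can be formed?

The first character has 8−1 = 7 choices (anything except J).
The remaining 4 characters are filled from the other 7 symbols without repetition: 7 × 6 × 5 × 4 = 840.
Total: 7 × 840 = 5880.

5880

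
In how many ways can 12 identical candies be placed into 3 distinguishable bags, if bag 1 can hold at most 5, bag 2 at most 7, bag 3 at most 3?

10

Without the upper bounds there are C(14,2) = 91 ways to split 12 among 3 bags.
Subtract solutions that violate a single cap (substitute x_i' = x_i − (cap_i+1)): x_1 ≥ 6 gives C(8,2) = 28; x_2 ≥ 8 gives C(6,2) = 15; x_3 ≥ 4 gives C(10,2) = 45. Together 88.
Add back pairs where two caps are both exceeded: 0 + 6 + 1 = 7.
By inclusion–exclusion the count is 91 − 88 + 7 = 10.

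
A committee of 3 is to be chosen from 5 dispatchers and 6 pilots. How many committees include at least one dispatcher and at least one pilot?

135

Total 3-person selections from all 11: C(11,3) = 165.
Selections missing a whole group: no dispatchers → C(6,3) = 20; no pilots → C(5,3) = 10.
Both groups omitted at once is impossible, so 165 − 30 = 135.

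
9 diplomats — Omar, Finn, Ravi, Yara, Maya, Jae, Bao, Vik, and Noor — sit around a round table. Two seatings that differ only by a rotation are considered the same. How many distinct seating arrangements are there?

40320

Fix one person's seat to break rotational symmetry; the remaining 8 people can be arranged in (8)! = 40320 ways.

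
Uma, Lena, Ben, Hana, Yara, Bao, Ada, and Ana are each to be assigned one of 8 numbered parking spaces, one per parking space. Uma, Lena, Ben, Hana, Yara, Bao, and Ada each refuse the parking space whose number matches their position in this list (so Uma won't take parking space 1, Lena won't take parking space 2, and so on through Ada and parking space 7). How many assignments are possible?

16687

Let Aᵢ (for 1 ≤ i ≤ 7) be the placements that put person i in their forbidden parking space. Any j of these fix j positions, leaving (8−j)! ways to fill the rest, and there are C(7,j) ways to pick which j.
By inclusion–exclusion, the number of valid placements is Σ_{j=0}^{7} (−1)^j C(7,j)·(8−j)!.
Computing: 40320 − 35280 + 15120 − 4200 + 840 − 126 + 14 − 1 = 16687.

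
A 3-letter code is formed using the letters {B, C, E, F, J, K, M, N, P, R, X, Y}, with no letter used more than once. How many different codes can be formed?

Choose and order 3 of the 12 symbols: the first letter has 12 options, the next 11, then 10.
That product is 12 × 11 × 10 = 1320.

1320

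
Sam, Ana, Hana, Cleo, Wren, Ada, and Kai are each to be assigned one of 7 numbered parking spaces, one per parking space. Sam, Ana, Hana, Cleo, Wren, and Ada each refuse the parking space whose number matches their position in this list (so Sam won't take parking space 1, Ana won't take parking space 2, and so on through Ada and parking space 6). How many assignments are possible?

Let Aᵢ (for 1 ≤ i ≤ 6) be the placements that put person i in their forbidden parking space. Any j of these fix j positions, leaving (7−j)! ways to fill the rest, and there are C(6,j) ways to pick which j.
By inclusion–exclusion, the number of valid placements is Σ_{j=0}^{6} (−1)^j C(6,j)·(7−j)!.
Computing: 5040 − 4320 + 1800 − 480 + 90 − 12 + 1 = 2119.

2119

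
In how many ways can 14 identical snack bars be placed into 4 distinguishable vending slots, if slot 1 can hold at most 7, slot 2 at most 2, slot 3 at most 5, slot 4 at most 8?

Without the upper bounds there are C(17,3) = 680 ways to split 14 among 4 vending slots.
Subtract solutions that violate a single cap (substitute x_i' = x_i − (cap_i+1)): x_1 ≥ 8 gives C(9,3) = 84; x_2 ≥ 3 gives C(14,3) = 364; x_3 ≥ 6 gives C(11,3) = 165; x_4 ≥ 9 gives C(8,3) = 56. Together 669.
Add back pairs where two caps are both exceeded: 20 + 1 + 0 + 56 + 10 + 0 = 87.
By inclusion–exclusion the count is 680 − 669 + 87 = 98.

98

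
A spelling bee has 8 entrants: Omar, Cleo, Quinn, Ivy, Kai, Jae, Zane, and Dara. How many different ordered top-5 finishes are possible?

There are 8 choices for 1st place, 7 for 2nd, and so on down to 4 for position 5.
That gives 8 × 7 × 6 × 5 × 4 = 6720.

6720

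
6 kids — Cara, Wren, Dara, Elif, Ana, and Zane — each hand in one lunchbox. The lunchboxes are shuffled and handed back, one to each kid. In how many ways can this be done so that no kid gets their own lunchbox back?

Let Aᵢ be the assignments in which kid i gets their own lunchbox. We want the size of the complement of A₁∪…∪A_6.
By inclusion–exclusion this is Σ_{j=0}^{6} (−1)^j C(6,j)·(6−j)!.
Computing: 720 − 720 + 360 − 120 + 30 − 6 + 1 = 265.

265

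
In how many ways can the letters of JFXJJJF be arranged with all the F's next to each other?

30

Treat the 2 copies of F as a single block. The multiset to arrange is then {FF, J, J, J, J, X}, 6 items in all.
That gives (6)!/(4!) = 30 arrangements.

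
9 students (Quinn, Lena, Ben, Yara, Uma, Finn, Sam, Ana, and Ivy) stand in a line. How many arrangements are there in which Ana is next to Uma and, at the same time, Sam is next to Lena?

20160

Treat {Ana,Uma} as one block (2 orders) and {Sam,Lena} as another (2 orders).
That leaves 7 units to arrange: 2 × 2 × 7! = 4 × 5040 = 20160.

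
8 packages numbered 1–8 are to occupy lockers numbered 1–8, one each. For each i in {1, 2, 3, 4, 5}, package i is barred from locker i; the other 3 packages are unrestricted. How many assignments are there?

21234

Let Aᵢ (for 1 ≤ i ≤ 5) be the placements that put package i in its forbidden locker. Any j of these fix j positions, leaving (8−j)! ways to fill the rest, and there are C(5,j) ways to pick which j.
By inclusion–exclusion, the number of valid placements is Σ_{j=0}^{5} (−1)^j C(5,j)·(8−j)!.
Computing: 40320 − 25200 + 7200 − 1200 + 120 − 6 = 21234.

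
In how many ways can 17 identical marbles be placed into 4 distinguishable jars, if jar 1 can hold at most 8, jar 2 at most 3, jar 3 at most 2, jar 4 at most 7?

19

Ignoring the caps, the number of non-negative solutions to x_1+…+x_4 = 17 is C(20,3) = 1140.
Subtract solutions that violate a single cap (substitute x_i' = x_i − (cap_i+1)): x_1 ≥ 9 gives C(11,3) = 165; x_2 ≥ 4 gives C(16,3) = 560; x_3 ≥ 3 gives C(17,3) = 680; x_4 ≥ 8 gives C(12,3) = 220. Together 1625.
Add back pairs where two caps are both exceeded: 35 + 56 + 1 + 286 + 56 + 84 = 518.
Subtract triples: 4 + 0 + 0 + 10 = 14.
By inclusion–exclusion the count is 1140 − 1625 + 518 − 14 = 19.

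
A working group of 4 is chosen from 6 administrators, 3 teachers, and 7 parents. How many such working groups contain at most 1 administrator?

Split by how many administrators are chosen (0 through 1).
Sum: C(6,0)·C(10,4) + C(6,1)·C(10,3) = 210 + 720 = 930.

930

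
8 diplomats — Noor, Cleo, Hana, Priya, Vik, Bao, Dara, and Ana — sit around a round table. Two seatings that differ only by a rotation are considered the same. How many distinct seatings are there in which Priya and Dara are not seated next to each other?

3600

Without the restriction there are (7)! = 5040 seatings.
Seatings with Priya beside Dara: treat them as a block with 2 internal orders, giving 2 × (6)! = 1440.
Subtracting, 5040 − 1440 = 3600.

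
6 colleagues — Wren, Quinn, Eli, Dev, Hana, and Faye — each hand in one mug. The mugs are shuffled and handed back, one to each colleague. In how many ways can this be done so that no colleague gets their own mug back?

265

This is the derangement count D_6: permutations of 6 items with no fixed point.
By inclusion–exclusion this is Σ_{j=0}^{6} (−1)^j C(6,j)·(6−j)!.
Computing: 720 − 720 + 360 − 120 + 30 − 6 + 1 = 265.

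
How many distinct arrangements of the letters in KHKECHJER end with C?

Fix C in the last position and arrange the remaining 8 letters.
Those 8 letters have E appearing twice, H appearing twice, and K appearing twice, giving (8)!/(2!·2!·2!) = 5040.

5040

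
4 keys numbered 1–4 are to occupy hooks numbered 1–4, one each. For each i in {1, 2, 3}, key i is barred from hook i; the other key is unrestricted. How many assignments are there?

Let Aᵢ (for i ∈ {1, 2, 3}) be the placements that put key i in its forbidden hook. Any j of these fix j positions, leaving (4−j)! ways to fill the rest, and there are C(3,j) ways to pick which j.
By inclusion–exclusion, the number of valid placements is Σ_{j=0}^{3} (−1)^j C(3,j)·(4−j)!.
Computing: 24 − 18 + 6 − 1 = 11.

11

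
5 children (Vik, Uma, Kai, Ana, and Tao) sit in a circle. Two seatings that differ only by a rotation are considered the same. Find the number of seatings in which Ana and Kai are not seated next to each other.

Without the restriction there are (4)! = 24 seatings.
Seatings with Ana beside Kai: treat them as a block with 2 internal orders, giving 2 × (3)! = 12.
Subtracting, 24 − 12 = 12.

12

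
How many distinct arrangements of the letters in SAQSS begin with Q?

4

Fix Q in the first position and arrange the remaining 4 letters.
Those 4 letters have S appearing 3 times, giving (4)!/(3!) = 4.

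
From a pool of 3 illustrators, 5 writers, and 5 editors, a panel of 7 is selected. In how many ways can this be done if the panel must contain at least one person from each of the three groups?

1580

With no constraint there are C(13,7) = 1716 possible selections.
Selections missing a whole group: no illustrators → C(10,7) = 120; no writers → C(8,7) = 8; no editors → C(8,7) = 8.
Add back selections omitting two groups (i.e. drawn from a single group): C(3,7) + C(5,7) + C(5,7) = 0.
By inclusion–exclusion: 1716 − 136 + 0 = 1580.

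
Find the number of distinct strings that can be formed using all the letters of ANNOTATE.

5040

Letter multiplicities in ANNOTATE: A×2, E×1, N×2, O×1, T×2.
Dividing 8! = 40320 by 2!·2!·2! = 8 for the repeated letters gives 5040.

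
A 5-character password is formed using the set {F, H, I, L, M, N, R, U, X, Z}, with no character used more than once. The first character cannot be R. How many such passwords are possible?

The first character has 10−1 = 9 choices (anything except R).
The remaining 4 characters are filled from the other 9 symbols without repetition: 9 × 8 × 7 × 6 = 3024.
Total: 9 × 3024 = 27216.

27216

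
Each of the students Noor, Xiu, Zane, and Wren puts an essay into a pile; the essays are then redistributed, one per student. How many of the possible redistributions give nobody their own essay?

9

Let Aᵢ be the assignments in which student i gets their own essay. We want the size of the complement of A₁∪…∪A_4.
By inclusion–exclusion this is Σ_{j=0}^{4} (−1)^j C(4,j)·(4−j)!.
Computing: 24 − 24 + 12 − 4 + 1 = 9.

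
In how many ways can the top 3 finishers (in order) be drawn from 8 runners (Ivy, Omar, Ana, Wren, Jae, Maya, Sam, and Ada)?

336

There are 8 choices for 1st place, 7 for 2nd, and 6 for 3rd.
That gives 8 × 7 × 6 = 336.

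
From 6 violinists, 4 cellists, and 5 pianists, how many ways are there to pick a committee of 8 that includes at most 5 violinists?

6399

Split by how many violinists are chosen (0 through 5).
Sum: C(6,0)·C(9,8) + C(6,1)·C(9,7) + C(6,2)·C(9,6) + C(6,3)·C(9,5) + C(6,4)·C(9,4) + C(6,5)·C(9,3) = 9 + 216 + 1260 + 2520 + 1890 + 504 = 6399.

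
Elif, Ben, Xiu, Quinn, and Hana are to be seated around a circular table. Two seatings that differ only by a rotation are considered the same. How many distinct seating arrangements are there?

24

Seat Elif anywhere (absorbing the rotational symmetry), then permute the other 4: (4)! = 24.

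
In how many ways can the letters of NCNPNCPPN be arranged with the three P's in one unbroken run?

105

Treat the 3 copies of P as a single block. The multiset to arrange is then {PPP, C, C, N, N, N, N}, 7 items in all.
That gives (7)!/(4!·2!) = 105 arrangements.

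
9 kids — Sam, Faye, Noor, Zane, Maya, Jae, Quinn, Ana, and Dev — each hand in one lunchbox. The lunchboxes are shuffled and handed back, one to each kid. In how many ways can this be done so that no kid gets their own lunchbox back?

This is the derangement count D_9: permutations of 9 items with no fixed point.
By inclusion–exclusion this is Σ_{j=0}^{9} (−1)^j C(9,j)·(9−j)!.
Computing: 362880 − 362880 + 181440 − 60480 + 15120 − 3024 + 504 − 72 + 9 − 1 = 133496.

133496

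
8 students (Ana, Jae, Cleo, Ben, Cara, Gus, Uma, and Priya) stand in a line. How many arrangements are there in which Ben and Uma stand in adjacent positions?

10080

Treat {Ben, Uma} as a single unit. There are 7 units to order, and the pair itself can be ordered 2 ways.
That gives 2 × 7! = 2 × 5040 = 10080.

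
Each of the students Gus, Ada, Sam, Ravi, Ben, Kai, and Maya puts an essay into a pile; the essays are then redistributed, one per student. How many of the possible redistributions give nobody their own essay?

Let Aᵢ be the assignments in which student i gets their own essay. We want the size of the complement of A₁∪…∪A_7.
By inclusion–exclusion this is Σ_{j=0}^{7} (−1)^j C(7,j)·(7−j)!.
Computing: 5040 − 5040 + 2520 − 840 + 210 − 42 + 7 − 1 = 1854.

1854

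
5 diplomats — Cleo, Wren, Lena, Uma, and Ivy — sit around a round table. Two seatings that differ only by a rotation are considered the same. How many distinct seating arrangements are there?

Seat Cleo anywhere (absorbing the rotational symmetry), then permute the other 4: (4)! = 24.

24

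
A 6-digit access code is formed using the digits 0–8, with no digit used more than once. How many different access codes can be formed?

With no repetition, fill the 6 digits in order: 9 choices, then 8, down to 4.
That product is 9 × 8 × 7 × 6 × 5 × 4 = 60480.

60480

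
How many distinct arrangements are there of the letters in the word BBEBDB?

The 6 letters of BBEBDB have repeats: B appearing 4 times.
The number of distinct arrangements is 6!/(4!) = 720/24 = 30.

30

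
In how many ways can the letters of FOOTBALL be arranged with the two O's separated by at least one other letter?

There are 8!/(2!·2!) = 10080 arrangements of FOOTBALL in total.
If the two O's are adjacent, glue them into one block, leaving 7 items to arrange: (7)!/(2!) = 2520 ways.
Hence 10080 − 2520 = 7560.

7560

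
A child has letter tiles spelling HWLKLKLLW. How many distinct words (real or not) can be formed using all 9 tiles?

HWLKLKLLW has 9 letters with K appearing twice, L appearing 4 times, and W appearing twice.
Dividing 9! = 362880 by 4!·2!·2! = 96 for the repeated letters gives 3780.

3780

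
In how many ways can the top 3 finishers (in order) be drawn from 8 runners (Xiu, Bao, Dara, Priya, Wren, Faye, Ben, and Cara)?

336

There are 8 choices for 1st place, 7 for 2nd, and 6 for 3rd.
That gives 8 × 7 × 6 = 336.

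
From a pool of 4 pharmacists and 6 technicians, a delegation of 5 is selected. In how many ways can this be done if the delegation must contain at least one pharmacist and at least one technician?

Total 5-person selections from all 10: C(10,5) = 252.
Selections missing a whole group: no pharmacists → C(6,5) = 6; no technicians → C(4,5) = 0.
Both groups omitted at once is impossible, so 252 − 6 = 246.

246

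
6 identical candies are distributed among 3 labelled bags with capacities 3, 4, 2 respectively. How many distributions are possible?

Ignoring the caps, the number of non-negative solutions to x_1+…+x_3 = 6 is C(8,2) = 28.
Subtract solutions that violate a single cap (substitute x_i' = x_i − (cap_i+1)): x_1 ≥ 4 gives C(4,2) = 6; x_2 ≥ 5 gives C(3,2) = 3; x_3 ≥ 3 gives C(5,2) = 10. Together 19.
No two caps can be exceeded simultaneously, so the pair terms are all 0.
By inclusion–exclusion the count is 28 − 19 + 0 = 9.

9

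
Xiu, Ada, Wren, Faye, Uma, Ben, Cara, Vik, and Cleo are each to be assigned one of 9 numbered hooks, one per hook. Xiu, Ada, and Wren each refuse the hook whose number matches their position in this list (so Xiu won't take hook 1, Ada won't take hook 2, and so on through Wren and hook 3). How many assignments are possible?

Let Aᵢ (for i ∈ {1, 2, 3}) be the placements that put person i in their forbidden hook. Any j of these fix j positions, leaving (9−j)! ways to fill the rest, and there are C(3,j) ways to pick which j.
By inclusion–exclusion, the number of valid placements is Σ_{j=0}^{3} (−1)^j C(3,j)·(9−j)!.
Computing: 362880 − 120960 + 15120 − 720 = 256320.

256320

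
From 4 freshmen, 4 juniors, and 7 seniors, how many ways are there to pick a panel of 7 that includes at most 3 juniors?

6270

Split by how many juniors are chosen (0 through 3).
Sum: C(4,0)·C(11,7) + C(4,1)·C(11,6) + C(4,2)·C(11,5) + C(4,3)·C(11,4) = 330 + 1848 + 2772 + 1320 = 6270.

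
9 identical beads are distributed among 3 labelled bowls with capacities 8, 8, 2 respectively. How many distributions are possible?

Ignoring the caps, the number of non-negative solutions to x_1+…+x_3 = 9 is C(11,2) = 55.
Subtract solutions that violate a single cap (substitute x_i' = x_i − (cap_i+1)): x_1 ≥ 9 gives C(2,2) = 1; x_2 ≥ 9 gives C(2,2) = 1; x_3 ≥ 3 gives C(8,2) = 28. Together 30.
No two caps can be exceeded simultaneously, so the pair terms are all 0.
By inclusion–exclusion the count is 55 − 30 + 0 = 25.

25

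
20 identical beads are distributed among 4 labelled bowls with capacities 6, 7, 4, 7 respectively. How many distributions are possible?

Without the upper bounds there are C(23,3) = 1771 ways to split 20 among 4 bowls.
Subtract solutions that violate a single cap (substitute x_i' = x_i − (cap_i+1)): x_1 ≥ 7 gives C(16,3) = 560; x_2 ≥ 8 gives C(15,3) = 455; x_3 ≥ 5 gives C(18,3) = 816; x_4 ≥ 8 gives C(15,3) = 455. Together 2286.
Add back pairs where two caps are both exceeded: 56 + 165 + 56 + 120 + 35 + 120 = 552.
Subtract triples: 1 + 0 + 1 + 0 = 2.
By inclusion–exclusion the count is 1771 − 2286 + 552 − 2 = 35.

35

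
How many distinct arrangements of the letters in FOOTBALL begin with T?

1260

With the first slot taken by T, it remains to arrange the other 7 letters (FOOBALL).
Those 7 letters have L appearing twice and O appearing twice, giving (7)!/(2!·2!) = 1260.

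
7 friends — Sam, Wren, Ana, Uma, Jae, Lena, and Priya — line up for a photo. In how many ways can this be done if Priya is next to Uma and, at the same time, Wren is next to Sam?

Treat {Priya,Uma} as one block (2 orders) and {Wren,Sam} as another (2 orders).
That leaves 5 units to arrange: 2 × 2 × 5! = 4 × 120 = 480.

480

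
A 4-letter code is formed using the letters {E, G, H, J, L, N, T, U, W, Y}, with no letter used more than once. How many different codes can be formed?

With no repetition, fill the 4 letters in order: 10 choices, then 9, down to 7.
That product is 10 × 9 × 8 × 7 = 5040.

5040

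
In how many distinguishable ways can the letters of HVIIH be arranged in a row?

30

Letter multiplicities in HVIIH: H×2, I×2, V×1.
Dividing 5! = 120 by 2!·2! = 4 for the repeated letters gives 30.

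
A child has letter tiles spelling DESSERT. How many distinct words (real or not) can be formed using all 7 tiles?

Letter multiplicities in DESSERT: D×1, E×2, R×1, S×2, T×1.
The number of distinct arrangements is 7!/(2!·2!) = 5040/4 = 1260.

1260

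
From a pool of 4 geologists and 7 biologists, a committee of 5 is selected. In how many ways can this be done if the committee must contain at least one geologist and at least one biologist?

441

Unrestricted: C(11,5) = 462 ways to pick any 5 of the 11.
Selections missing a whole group: no geologists → C(7,5) = 21; no biologists → C(4,5) = 0.
Both groups omitted at once is impossible, so 462 − 21 = 441.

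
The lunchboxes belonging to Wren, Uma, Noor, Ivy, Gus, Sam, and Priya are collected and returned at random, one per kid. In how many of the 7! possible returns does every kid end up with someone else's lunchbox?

Let Aᵢ be the assignments in which kid i gets their own lunchbox. We want the size of the complement of A₁∪…∪A_7.
By inclusion–exclusion this is Σ_{j=0}^{7} (−1)^j C(7,j)·(7−j)!.
Computing: 5040 − 5040 + 2520 − 840 + 210 − 42 + 7 − 1 = 1854.

1854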